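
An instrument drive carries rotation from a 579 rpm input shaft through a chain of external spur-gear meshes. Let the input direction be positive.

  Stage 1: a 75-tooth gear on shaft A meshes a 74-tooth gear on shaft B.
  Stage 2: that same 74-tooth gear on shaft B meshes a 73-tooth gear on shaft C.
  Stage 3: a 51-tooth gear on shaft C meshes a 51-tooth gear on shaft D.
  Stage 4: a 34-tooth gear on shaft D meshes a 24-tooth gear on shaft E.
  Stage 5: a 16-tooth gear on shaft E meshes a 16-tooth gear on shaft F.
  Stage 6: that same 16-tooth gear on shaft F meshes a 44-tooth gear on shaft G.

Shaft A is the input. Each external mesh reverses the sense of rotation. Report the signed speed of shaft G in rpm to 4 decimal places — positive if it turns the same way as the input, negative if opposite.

+306.4446 rpm (same as input, |ω| = 306.4446 rpm)

Stage 1 [75T→74T]: ω = 579.0000×75/74 = 586.8243 rpm, dir flips to −; running = −586.8243
Stage 2 [74T→73T]: ω = 586.8243×74/73 = 594.8630 rpm, dir flips to +; running = +594.8630
Stage 3 [51T→51T]: ω = 594.8630×51/51 = 594.8630 rpm, dir flips to −; running = −594.8630
Stage 4 [34T→24T]: ω = 594.8630×34/24 = 842.7226 rpm, dir flips to +; running = +842.7226
Stage 5 [16T→16T]: ω = 842.7226×16/16 = 842.7226 rpm, dir flips to −; running = −842.7226
Stage 6 [16T→44T]: ω = 842.7226×16/44 = 306.4446 rpm, dir flips to +; running = +306.4446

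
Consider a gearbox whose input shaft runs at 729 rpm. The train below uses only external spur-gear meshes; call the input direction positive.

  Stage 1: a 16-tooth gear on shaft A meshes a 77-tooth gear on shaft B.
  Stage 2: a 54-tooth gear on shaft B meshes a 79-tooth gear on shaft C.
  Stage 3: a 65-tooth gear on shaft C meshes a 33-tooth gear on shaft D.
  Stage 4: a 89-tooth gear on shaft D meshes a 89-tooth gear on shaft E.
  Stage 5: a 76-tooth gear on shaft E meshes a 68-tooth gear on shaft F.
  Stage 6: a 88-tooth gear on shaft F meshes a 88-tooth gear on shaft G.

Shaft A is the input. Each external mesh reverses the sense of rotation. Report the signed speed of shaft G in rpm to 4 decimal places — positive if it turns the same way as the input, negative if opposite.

+227.9437 rpm (same as input, |ω| = 227.9437 rpm)

Stage 1 [16T→77T]: ω = 729.0000×16/77 = 151.4805 rpm, dir flips to −; running = −151.4805
Stage 2 [54T→79T]: ω = 151.4805×54/79 = 103.5436 rpm, dir flips to +; running = +103.5436
Stage 3 [65T→33T]: ω = 103.5436×65/33 = 203.9496 rpm, dir flips to −; running = −203.9496
Stage 4 [89T→89T]: ω = 203.9496×89/89 = 203.9496 rpm, dir flips to +; running = +203.9496
Stage 5 [76T→68T]: ω = 203.9496×76/68 = 227.9437 rpm, dir flips to −; running = −227.9437
Stage 6 [88T→88T]: ω = 227.9437×88/88 = 227.9437 rpm, dir flips to +; running = +227.9437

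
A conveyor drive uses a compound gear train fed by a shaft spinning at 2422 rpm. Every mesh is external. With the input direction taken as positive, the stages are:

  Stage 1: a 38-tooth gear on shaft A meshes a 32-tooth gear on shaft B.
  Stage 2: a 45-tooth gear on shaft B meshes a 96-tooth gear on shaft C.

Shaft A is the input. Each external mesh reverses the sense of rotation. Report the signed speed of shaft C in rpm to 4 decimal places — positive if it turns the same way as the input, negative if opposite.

+1348.1836 rpm (same as input, |ω| = 1348.1836 rpm)

Stage 1 [38T→32T]: ω = 2422.0000×38/32 = 2876.1250 rpm, dir flips to −; running = −2876.1250
Stage 2 [45T→96T]: ω = 2876.1250×45/96 = 1348.1836 rpm, dir flips to +; running = +1348.1836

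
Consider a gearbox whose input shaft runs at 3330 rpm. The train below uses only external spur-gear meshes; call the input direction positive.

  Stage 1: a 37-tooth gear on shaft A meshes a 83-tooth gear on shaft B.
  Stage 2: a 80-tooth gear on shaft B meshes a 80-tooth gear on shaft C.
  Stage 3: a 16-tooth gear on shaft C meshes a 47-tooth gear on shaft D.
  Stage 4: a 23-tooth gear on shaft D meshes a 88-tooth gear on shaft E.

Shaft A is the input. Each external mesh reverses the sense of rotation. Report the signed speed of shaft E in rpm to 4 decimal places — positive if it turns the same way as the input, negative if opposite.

Stage 1 [37T→83T]: ω = 3330.0000×37/83 = 1484.4578 rpm, dir flips to −; running = −1484.4578
Stage 2 [80T→80T]: ω = 1484.4578×80/80 = 1484.4578 rpm, dir flips to +; running = +1484.4578
Stage 3 [16T→47T]: ω = 1484.4578×16/47 = 505.3473 rpm, dir flips to −; running = −505.3473
Stage 4 [23T→88T]: ω = 505.3473×23/88 = 132.0794 rpm, dir flips to +; running = +132.0794

+132.0794 rpm (same as input, |ω| = 132.0794 rpm)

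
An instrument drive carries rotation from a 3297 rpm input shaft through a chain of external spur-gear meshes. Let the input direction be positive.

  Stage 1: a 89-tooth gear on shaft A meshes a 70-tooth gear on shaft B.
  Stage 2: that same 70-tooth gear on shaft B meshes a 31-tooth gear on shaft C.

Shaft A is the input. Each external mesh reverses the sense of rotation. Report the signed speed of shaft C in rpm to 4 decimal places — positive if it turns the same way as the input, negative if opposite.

Stage 1 [89T→70T]: ω = 3297.0000×89/70 = 4191.9000 rpm, dir flips to −; running = −4191.9000
Stage 2 [70T→31T]: ω = 4191.9000×70/31 = 9465.5806 rpm, dir flips to +; running = +9465.5806

+9465.5806 rpm (same as input, |ω| = 9465.5806 rpm)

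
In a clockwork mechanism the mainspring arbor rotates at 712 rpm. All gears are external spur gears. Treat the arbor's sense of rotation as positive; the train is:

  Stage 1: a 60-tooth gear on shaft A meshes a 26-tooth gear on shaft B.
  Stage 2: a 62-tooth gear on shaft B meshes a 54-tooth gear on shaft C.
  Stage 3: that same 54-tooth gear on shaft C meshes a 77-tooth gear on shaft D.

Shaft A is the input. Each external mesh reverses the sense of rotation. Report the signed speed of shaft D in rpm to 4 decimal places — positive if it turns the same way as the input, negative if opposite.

-1322.9970 rpm (opposite to input, |ω| = 1322.9970 rpm)

Stage 1 [60T→26T]: ω = 712.0000×60/26 = 1643.0769 rpm, dir flips to −; running = −1643.0769
Stage 2 [62T→54T]: ω = 1643.0769×62/54 = 1886.4957 rpm, dir flips to +; running = +1886.4957
Stage 3 [54T→77T]: ω = 1886.4957×54/77 = 1322.9970 rpm, dir flips to −; running = −1322.9970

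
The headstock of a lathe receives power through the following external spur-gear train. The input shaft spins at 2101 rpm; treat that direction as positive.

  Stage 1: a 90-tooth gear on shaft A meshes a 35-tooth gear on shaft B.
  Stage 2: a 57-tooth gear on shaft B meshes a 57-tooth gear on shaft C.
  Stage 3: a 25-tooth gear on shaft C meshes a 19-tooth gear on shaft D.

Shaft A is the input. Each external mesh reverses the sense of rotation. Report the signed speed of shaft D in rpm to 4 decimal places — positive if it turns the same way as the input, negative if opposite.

-7108.6466 rpm (opposite to input, |ω| = 7108.6466 rpm)

Stage 1 [90T→35T]: ω = 2101.0000×90/35 = 5402.5714 rpm, dir flips to −; running = −5402.5714
Stage 2 [57T→57T]: ω = 5402.5714×57/57 = 5402.5714 rpm, dir flips to +; running = +5402.5714
Stage 3 [25T→19T]: ω = 5402.5714×25/19 = 7108.6466 rpm, dir flips to −; running = −7108.6466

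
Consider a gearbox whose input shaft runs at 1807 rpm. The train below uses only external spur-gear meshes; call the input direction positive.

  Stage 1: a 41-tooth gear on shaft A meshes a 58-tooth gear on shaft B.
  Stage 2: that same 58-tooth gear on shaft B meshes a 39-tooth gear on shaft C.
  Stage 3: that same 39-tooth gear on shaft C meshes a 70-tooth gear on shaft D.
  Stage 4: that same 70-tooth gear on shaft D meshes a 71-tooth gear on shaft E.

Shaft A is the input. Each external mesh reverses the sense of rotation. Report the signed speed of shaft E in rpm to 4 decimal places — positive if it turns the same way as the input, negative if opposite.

+1043.4789 rpm (same as input, |ω| = 1043.4789 rpm)

Stage 1 [41T→58T]: ω = 1807.0000×41/58 = 1277.3621 rpm, dir flips to −; running = −1277.3621
Stage 2 [58T→39T]: ω = 1277.3621×58/39 = 1899.6667 rpm, dir flips to +; running = +1899.6667
Stage 3 [39T→70T]: ω = 1899.6667×39/70 = 1058.3857 rpm, dir flips to −; running = −1058.3857
Stage 4 [70T→71T]: ω = 1058.3857×70/71 = 1043.4789 rpm, dir flips to +; running = +1043.4789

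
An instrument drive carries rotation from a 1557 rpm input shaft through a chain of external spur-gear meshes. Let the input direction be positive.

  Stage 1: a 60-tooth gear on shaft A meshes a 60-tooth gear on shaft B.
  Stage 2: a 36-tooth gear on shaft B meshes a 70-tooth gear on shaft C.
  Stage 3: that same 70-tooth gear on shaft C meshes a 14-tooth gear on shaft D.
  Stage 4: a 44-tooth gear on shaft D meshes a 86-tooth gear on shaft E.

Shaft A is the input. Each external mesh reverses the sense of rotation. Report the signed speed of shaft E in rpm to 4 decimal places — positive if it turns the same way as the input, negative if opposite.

+2048.4120 rpm (same as input, |ω| = 2048.4120 rpm)

Stage 1 [60T→60T]: ω = 1557.0000×60/60 = 1557.0000 rpm, dir flips to −; running = −1557.0000
Stage 2 [36T→70T]: ω = 1557.0000×36/70 = 800.7429 rpm, dir flips to +; running = +800.7429
Stage 3 [70T→14T]: ω = 800.7429×70/14 = 4003.7143 rpm, dir flips to −; running = −4003.7143
Stage 4 [44T→86T]: ω = 4003.7143×44/86 = 2048.4120 rpm, dir flips to +; running = +2048.4120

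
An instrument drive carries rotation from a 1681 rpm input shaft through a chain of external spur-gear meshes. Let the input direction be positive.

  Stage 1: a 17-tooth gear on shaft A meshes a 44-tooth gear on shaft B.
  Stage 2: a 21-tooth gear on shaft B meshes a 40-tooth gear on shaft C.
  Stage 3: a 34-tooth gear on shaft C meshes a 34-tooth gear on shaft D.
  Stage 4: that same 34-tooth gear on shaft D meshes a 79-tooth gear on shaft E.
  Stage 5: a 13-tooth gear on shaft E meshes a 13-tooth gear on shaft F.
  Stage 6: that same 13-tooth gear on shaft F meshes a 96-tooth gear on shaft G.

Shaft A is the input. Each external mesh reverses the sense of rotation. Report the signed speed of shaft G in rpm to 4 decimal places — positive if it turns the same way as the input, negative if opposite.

Stage 1 [17T→44T]: ω = 1681.0000×17/44 = 649.4773 rpm, dir flips to −; running = −649.4773
Stage 2 [21T→40T]: ω = 649.4773×21/40 = 340.9756 rpm, dir flips to +; running = +340.9756
Stage 3 [34T→34T]: ω = 340.9756×34/34 = 340.9756 rpm, dir flips to −; running = −340.9756
Stage 4 [34T→79T]: ω = 340.9756×34/79 = 146.7490 rpm, dir flips to +; running = +146.7490
Stage 5 [13T→13T]: ω = 146.7490×13/13 = 146.7490 rpm, dir flips to −; running = −146.7490
Stage 6 [13T→96T]: ω = 146.7490×13/96 = 19.8723 rpm, dir flips to +; running = +19.8723

+19.8723 rpm (same as input, |ω| = 19.8723 rpm)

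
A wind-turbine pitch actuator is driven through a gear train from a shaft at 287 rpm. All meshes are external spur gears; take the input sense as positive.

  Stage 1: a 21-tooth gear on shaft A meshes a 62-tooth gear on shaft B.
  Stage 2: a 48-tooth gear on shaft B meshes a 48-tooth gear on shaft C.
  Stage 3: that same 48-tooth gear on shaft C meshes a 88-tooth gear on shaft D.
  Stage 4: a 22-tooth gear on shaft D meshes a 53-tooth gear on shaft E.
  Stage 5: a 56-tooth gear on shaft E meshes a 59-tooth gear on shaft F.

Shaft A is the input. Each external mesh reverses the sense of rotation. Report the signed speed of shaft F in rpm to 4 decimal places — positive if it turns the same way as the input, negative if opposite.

Stage 1 [21T→62T]: ω = 287.0000×21/62 = 97.2097 rpm, dir flips to −; running = −97.2097
Stage 2 [48T→48T]: ω = 97.2097×48/48 = 97.2097 rpm, dir flips to +; running = +97.2097
Stage 3 [48T→88T]: ω = 97.2097×48/88 = 53.0235 rpm, dir flips to −; running = −53.0235
Stage 4 [22T→53T]: ω = 53.0235×22/53 = 22.0097 rpm, dir flips to +; running = +22.0097
Stage 5 [56T→59T]: ω = 22.0097×56/59 = 20.8906 rpm, dir flips to −; running = −20.8906

-20.8906 rpm (opposite to input, |ω| = 20.8906 rpm)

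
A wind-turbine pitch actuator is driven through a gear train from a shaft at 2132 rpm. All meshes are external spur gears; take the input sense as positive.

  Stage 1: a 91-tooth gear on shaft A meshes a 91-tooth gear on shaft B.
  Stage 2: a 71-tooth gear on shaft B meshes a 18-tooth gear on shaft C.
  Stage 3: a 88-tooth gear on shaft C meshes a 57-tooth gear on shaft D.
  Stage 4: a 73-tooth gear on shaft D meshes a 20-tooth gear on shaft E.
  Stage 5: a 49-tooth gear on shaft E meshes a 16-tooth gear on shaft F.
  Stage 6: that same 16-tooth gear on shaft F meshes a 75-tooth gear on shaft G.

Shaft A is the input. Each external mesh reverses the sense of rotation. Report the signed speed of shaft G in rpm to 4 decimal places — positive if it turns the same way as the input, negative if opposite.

+30960.5410 rpm (same as input, |ω| = 30960.5410 rpm)

Stage 1 [91T→91T]: ω = 2132.0000×91/91 = 2132.0000 rpm, dir flips to −; running = −2132.0000
Stage 2 [71T→18T]: ω = 2132.0000×71/18 = 8409.5556 rpm, dir flips to +; running = +8409.5556
Stage 3 [88T→57T]: ω = 8409.5556×88/57 = 12983.1735 rpm, dir flips to −; running = −12983.1735
Stage 4 [73T→20T]: ω = 12983.1735×73/20 = 47388.5832 rpm, dir flips to +; running = +47388.5832
Stage 5 [49T→16T]: ω = 47388.5832×49/16 = 145127.5362 rpm, dir flips to −; running = −145127.5362
Stage 6 [16T→75T]: ω = 145127.5362×16/75 = 30960.5410 rpm, dir flips to +; running = +30960.5410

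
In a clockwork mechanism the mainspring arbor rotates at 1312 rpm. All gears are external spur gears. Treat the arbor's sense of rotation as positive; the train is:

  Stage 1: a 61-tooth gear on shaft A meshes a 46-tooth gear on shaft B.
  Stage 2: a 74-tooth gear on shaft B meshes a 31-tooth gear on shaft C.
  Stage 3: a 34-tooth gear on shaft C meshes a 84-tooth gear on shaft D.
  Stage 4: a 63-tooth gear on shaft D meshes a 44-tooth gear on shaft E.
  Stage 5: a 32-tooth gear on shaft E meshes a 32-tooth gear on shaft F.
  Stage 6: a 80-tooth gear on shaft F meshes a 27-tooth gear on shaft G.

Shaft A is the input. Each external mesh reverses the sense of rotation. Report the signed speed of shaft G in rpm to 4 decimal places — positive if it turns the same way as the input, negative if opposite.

+7131.6429 rpm (same as input, |ω| = 7131.6429 rpm)

Stage 1 [61T→46T]: ω = 1312.0000×61/46 = 1739.8261 rpm, dir flips to −; running = −1739.8261
Stage 2 [74T→31T]: ω = 1739.8261×74/31 = 4153.1332 rpm, dir flips to +; running = +4153.1332
Stage 3 [34T→84T]: ω = 4153.1332×34/84 = 1681.0301 rpm, dir flips to −; running = −1681.0301
Stage 4 [63T→44T]: ω = 1681.0301×63/44 = 2406.9295 rpm, dir flips to +; running = +2406.9295
Stage 5 [32T→32T]: ω = 2406.9295×32/32 = 2406.9295 rpm, dir flips to −; running = −2406.9295
Stage 6 [80T→27T]: ω = 2406.9295×80/27 = 7131.6429 rpm, dir flips to +; running = +7131.6429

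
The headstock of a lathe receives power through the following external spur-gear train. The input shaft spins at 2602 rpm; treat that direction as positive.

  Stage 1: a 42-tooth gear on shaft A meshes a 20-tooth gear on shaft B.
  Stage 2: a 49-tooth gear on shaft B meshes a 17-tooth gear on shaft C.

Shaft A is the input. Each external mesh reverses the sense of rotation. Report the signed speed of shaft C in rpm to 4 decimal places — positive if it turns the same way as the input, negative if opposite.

Stage 1 [42T→20T]: ω = 2602.0000×42/20 = 5464.2000 rpm, dir flips to −; running = −5464.2000
Stage 2 [49T→17T]: ω = 5464.2000×49/17 = 15749.7529 rpm, dir flips to +; running = +15749.7529

+15749.7529 rpm (same as input, |ω| = 15749.7529 rpm)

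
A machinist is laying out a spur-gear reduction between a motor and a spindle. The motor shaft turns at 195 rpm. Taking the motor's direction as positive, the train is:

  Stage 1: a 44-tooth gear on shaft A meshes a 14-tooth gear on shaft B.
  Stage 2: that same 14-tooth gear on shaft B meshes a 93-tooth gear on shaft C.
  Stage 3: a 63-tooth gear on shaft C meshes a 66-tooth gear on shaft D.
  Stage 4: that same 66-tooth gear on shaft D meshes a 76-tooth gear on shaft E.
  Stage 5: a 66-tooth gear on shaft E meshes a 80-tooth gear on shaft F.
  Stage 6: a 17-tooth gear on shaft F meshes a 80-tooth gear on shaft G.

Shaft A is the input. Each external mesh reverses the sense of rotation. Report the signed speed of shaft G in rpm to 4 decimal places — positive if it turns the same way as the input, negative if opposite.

+13.4074 rpm (same as input, |ω| = 13.4074 rpm)

Stage 1 [44T→14T]: ω = 195.0000×44/14 = 612.8571 rpm, dir flips to −; running = −612.8571
Stage 2 [14T→93T]: ω = 612.8571×14/93 = 92.2581 rpm, dir flips to +; running = +92.2581
Stage 3 [63T→66T]: ω = 92.2581×63/66 = 88.0645 rpm, dir flips to −; running = −88.0645
Stage 4 [66T→76T]: ω = 88.0645×66/76 = 76.4771 rpm, dir flips to +; running = +76.4771
Stage 5 [66T→80T]: ω = 76.4771×66/80 = 63.0936 rpm, dir flips to −; running = −63.0936
Stage 6 [17T→80T]: ω = 63.0936×17/80 = 13.4074 rpm, dir flips to +; running = +13.4074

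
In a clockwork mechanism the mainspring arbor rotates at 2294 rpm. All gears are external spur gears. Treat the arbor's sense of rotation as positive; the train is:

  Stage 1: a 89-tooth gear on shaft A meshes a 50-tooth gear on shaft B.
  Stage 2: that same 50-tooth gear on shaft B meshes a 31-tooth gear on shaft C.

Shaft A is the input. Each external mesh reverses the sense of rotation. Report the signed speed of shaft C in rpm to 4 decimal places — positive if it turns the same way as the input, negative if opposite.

Stage 1 [89T→50T]: ω = 2294.0000×89/50 = 4083.3200 rpm, dir flips to −; running = −4083.3200
Stage 2 [50T→31T]: ω = 4083.3200×50/31 = 6586.0000 rpm, dir flips to +; running = +6586.0000

+6586.0000 rpm (same as input, |ω| = 6586.0000 rpm)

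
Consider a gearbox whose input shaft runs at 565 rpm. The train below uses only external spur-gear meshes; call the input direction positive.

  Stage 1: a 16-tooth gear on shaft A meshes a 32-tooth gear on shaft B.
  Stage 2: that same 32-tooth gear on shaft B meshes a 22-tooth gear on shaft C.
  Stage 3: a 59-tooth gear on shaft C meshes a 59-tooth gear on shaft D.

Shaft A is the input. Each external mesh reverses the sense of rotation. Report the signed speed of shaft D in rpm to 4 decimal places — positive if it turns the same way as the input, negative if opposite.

-410.9091 rpm (opposite to input, |ω| = 410.9091 rpm)

Stage 1 [16T→32T]: ω = 565.0000×16/32 = 282.5000 rpm, dir flips to −; running = −282.5000
Stage 2 [32T→22T]: ω = 282.5000×32/22 = 410.9091 rpm, dir flips to +; running = +410.9091
Stage 3 [59T→59T]: ω = 410.9091×59/59 = 410.9091 rpm, dir flips to −; running = −410.9091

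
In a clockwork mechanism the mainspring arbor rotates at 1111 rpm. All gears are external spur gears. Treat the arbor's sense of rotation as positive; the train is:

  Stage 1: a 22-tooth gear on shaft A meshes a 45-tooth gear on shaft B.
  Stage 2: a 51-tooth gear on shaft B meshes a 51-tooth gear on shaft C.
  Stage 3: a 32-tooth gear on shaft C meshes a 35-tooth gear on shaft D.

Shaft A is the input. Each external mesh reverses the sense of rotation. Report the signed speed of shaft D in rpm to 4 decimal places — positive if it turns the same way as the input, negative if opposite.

-496.5994 rpm (opposite to input, |ω| = 496.5994 rpm)

Stage 1 [22T→45T]: ω = 1111.0000×22/45 = 543.1556 rpm, dir flips to −; running = −543.1556
Stage 2 [51T→51T]: ω = 543.1556×51/51 = 543.1556 rpm, dir flips to +; running = +543.1556
Stage 3 [32T→35T]: ω = 543.1556×32/35 = 496.5994 rpm, dir flips to −; running = −496.5994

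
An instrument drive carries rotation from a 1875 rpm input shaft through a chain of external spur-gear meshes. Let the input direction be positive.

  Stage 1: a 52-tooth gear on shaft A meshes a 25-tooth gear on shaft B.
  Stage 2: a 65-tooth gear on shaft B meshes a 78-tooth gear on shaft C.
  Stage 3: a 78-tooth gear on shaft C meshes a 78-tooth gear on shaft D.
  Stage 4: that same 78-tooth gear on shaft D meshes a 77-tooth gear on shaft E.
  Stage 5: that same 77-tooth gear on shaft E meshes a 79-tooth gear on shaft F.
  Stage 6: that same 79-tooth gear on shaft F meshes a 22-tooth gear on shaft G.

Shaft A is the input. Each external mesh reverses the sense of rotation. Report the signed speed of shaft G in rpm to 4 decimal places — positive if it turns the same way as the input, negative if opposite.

Stage 1 [52T→25T]: ω = 1875.0000×52/25 = 3900.0000 rpm, dir flips to −; running = −3900.0000
Stage 2 [65T→78T]: ω = 3900.0000×65/78 = 3250.0000 rpm, dir flips to +; running = +3250.0000
Stage 3 [78T→78T]: ω = 3250.0000×78/78 = 3250.0000 rpm, dir flips to −; running = −3250.0000
Stage 4 [78T→77T]: ω = 3250.0000×78/77 = 3292.2078 rpm, dir flips to +; running = +3292.2078
Stage 5 [77T→79T]: ω = 3292.2078×77/79 = 3208.8608 rpm, dir flips to −; running = −3208.8608
Stage 6 [79T→22T]: ω = 3208.8608×79/22 = 11522.7273 rpm, dir flips to +; running = +11522.7273

+11522.7273 rpm (same as input, |ω| = 11522.7273 rpm)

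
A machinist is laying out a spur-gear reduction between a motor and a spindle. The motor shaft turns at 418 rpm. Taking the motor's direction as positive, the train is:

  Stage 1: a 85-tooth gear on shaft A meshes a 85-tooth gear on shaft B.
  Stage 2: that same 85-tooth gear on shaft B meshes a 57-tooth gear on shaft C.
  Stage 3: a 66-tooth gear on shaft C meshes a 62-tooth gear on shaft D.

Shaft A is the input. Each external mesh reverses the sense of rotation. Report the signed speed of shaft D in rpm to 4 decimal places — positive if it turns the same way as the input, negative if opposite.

Stage 1 [85T→85T]: ω = 418.0000×85/85 = 418.0000 rpm, dir flips to −; running = −418.0000
Stage 2 [85T→57T]: ω = 418.0000×85/57 = 623.3333 rpm, dir flips to +; running = +623.3333
Stage 3 [66T→62T]: ω = 623.3333×66/62 = 663.5484 rpm, dir flips to −; running = −663.5484

-663.5484 rpm (opposite to input, |ω| = 663.5484 rpm)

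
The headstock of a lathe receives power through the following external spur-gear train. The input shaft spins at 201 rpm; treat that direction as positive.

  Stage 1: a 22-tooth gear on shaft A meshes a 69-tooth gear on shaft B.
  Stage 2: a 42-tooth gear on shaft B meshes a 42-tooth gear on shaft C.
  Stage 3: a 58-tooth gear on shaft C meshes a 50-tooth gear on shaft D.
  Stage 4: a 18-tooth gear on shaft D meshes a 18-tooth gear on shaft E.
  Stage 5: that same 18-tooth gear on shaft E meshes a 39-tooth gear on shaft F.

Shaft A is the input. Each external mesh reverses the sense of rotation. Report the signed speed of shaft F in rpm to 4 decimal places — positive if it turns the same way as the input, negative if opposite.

Stage 1 [22T→69T]: ω = 201.0000×22/69 = 64.0870 rpm, dir flips to −; running = −64.0870
Stage 2 [42T→42T]: ω = 64.0870×42/42 = 64.0870 rpm, dir flips to +; running = +64.0870
Stage 3 [58T→50T]: ω = 64.0870×58/50 = 74.3409 rpm, dir flips to −; running = −74.3409
Stage 4 [18T→18T]: ω = 74.3409×18/18 = 74.3409 rpm, dir flips to +; running = +74.3409
Stage 5 [18T→39T]: ω = 74.3409×18/39 = 34.3112 rpm, dir flips to −; running = −34.3112

-34.3112 rpm (opposite to input, |ω| = 34.3112 rpm)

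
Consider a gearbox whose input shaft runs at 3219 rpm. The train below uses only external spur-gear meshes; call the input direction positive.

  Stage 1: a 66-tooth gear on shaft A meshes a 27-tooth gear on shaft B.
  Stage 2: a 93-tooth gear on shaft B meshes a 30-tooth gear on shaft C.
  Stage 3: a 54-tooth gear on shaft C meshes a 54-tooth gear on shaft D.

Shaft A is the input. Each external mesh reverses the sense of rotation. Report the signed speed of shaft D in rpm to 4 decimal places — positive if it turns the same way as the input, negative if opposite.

Stage 1 [66T→27T]: ω = 3219.0000×66/27 = 7868.6667 rpm, dir flips to −; running = −7868.6667
Stage 2 [93T→30T]: ω = 7868.6667×93/30 = 24392.8667 rpm, dir flips to +; running = +24392.8667
Stage 3 [54T→54T]: ω = 24392.8667×54/54 = 24392.8667 rpm, dir flips to −; running = −24392.8667

-24392.8667 rpm (opposite to input, |ω| = 24392.8667 rpm)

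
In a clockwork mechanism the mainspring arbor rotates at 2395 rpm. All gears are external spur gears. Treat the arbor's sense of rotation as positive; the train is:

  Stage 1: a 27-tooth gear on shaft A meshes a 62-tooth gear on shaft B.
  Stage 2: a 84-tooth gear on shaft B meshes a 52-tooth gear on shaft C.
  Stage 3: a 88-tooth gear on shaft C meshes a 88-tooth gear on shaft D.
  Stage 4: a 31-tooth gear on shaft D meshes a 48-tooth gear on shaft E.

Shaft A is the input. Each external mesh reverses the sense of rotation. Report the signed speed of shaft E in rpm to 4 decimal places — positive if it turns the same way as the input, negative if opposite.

+1088.1130 rpm (same as input, |ω| = 1088.1130 rpm)

Stage 1 [27T→62T]: ω = 2395.0000×27/62 = 1042.9839 rpm, dir flips to −; running = −1042.9839
Stage 2 [84T→52T]: ω = 1042.9839×84/52 = 1684.8201 rpm, dir flips to +; running = +1684.8201
Stage 3 [88T→88T]: ω = 1684.8201×88/88 = 1684.8201 rpm, dir flips to −; running = −1684.8201
Stage 4 [31T→48T]: ω = 1684.8201×31/48 = 1088.1130 rpm, dir flips to +; running = +1088.1130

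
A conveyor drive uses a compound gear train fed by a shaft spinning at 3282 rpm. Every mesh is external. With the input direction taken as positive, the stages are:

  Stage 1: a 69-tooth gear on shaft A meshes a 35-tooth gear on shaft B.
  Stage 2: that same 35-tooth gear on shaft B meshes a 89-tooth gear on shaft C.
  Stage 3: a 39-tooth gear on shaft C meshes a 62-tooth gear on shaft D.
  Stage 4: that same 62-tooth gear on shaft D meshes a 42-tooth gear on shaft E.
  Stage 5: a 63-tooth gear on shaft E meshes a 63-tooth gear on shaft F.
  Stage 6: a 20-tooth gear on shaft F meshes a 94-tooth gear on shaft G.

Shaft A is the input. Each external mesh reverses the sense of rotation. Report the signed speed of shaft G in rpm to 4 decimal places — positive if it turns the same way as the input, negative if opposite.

+502.7072 rpm (same as input, |ω| = 502.7072 rpm)

Stage 1 [69T→35T]: ω = 3282.0000×69/35 = 6470.2286 rpm, dir flips to −; running = −6470.2286
Stage 2 [35T→89T]: ω = 6470.2286×35/89 = 2544.4719 rpm, dir flips to +; running = +2544.4719
Stage 3 [39T→62T]: ω = 2544.4719×39/62 = 1600.5549 rpm, dir flips to −; running = −1600.5549
Stage 4 [62T→42T]: ω = 1600.5549×62/42 = 2362.7239 rpm, dir flips to +; running = +2362.7239
Stage 5 [63T→63T]: ω = 2362.7239×63/63 = 2362.7239 rpm, dir flips to −; running = −2362.7239
Stage 6 [20T→94T]: ω = 2362.7239×20/94 = 502.7072 rpm, dir flips to +; running = +502.7072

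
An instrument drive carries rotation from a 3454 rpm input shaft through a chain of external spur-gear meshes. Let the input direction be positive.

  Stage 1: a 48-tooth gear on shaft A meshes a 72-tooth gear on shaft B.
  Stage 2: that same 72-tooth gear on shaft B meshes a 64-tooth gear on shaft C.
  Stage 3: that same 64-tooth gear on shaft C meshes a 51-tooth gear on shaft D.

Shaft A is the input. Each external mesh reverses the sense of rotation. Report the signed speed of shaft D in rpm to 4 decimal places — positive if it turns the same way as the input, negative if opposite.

-3250.8235 rpm (opposite to input, |ω| = 3250.8235 rpm)

Stage 1 [48T→72T]: ω = 3454.0000×48/72 = 2302.6667 rpm, dir flips to −; running = −2302.6667
Stage 2 [72T→64T]: ω = 2302.6667×72/64 = 2590.5000 rpm, dir flips to +; running = +2590.5000
Stage 3 [64T→51T]: ω = 2590.5000×64/51 = 3250.8235 rpm, dir flips to −; running = −3250.8235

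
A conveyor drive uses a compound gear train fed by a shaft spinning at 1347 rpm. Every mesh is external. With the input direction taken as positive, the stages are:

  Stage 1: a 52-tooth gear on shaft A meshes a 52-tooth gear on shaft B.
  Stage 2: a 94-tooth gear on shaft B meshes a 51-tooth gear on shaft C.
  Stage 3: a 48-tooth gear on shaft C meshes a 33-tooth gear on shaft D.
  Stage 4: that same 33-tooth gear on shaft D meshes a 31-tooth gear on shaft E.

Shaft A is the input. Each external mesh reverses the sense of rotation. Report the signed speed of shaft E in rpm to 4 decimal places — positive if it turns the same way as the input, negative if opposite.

Stage 1 [52T→52T]: ω = 1347.0000×52/52 = 1347.0000 rpm, dir flips to −; running = −1347.0000
Stage 2 [94T→51T]: ω = 1347.0000×94/51 = 2482.7059 rpm, dir flips to +; running = +2482.7059
Stage 3 [48T→33T]: ω = 2482.7059×48/33 = 3611.2086 rpm, dir flips to −; running = −3611.2086
Stage 4 [33T→31T]: ω = 3611.2086×33/31 = 3844.1898 rpm, dir flips to +; running = +3844.1898

+3844.1898 rpm (same as input, |ω| = 3844.1898 rpm)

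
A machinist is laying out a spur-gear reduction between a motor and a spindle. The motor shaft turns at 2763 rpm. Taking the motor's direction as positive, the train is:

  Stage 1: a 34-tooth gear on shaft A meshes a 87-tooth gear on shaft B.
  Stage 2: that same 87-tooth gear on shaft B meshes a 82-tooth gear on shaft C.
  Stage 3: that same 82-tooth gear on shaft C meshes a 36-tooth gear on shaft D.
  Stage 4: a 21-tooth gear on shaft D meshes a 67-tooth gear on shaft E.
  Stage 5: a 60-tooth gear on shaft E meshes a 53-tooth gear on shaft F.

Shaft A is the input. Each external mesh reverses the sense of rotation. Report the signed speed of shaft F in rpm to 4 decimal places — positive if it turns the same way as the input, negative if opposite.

-925.9279 rpm (opposite to input, |ω| = 925.9279 rpm)

Stage 1 [34T→87T]: ω = 2763.0000×34/87 = 1079.7931 rpm, dir flips to −; running = −1079.7931
Stage 2 [87T→82T]: ω = 1079.7931×87/82 = 1145.6341 rpm, dir flips to +; running = +1145.6341
Stage 3 [82T→36T]: ω = 1145.6341×82/36 = 2609.5000 rpm, dir flips to −; running = −2609.5000
Stage 4 [21T→67T]: ω = 2609.5000×21/67 = 817.9030 rpm, dir flips to +; running = +817.9030
Stage 5 [60T→53T]: ω = 817.9030×60/53 = 925.9279 rpm, dir flips to −; running = −925.9279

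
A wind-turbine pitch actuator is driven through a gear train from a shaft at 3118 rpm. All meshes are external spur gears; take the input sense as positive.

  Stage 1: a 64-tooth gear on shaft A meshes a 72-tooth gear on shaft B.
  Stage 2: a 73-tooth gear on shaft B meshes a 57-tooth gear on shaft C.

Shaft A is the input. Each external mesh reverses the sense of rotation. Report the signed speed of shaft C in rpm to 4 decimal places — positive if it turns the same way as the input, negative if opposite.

Stage 1 [64T→72T]: ω = 3118.0000×64/72 = 2771.5556 rpm, dir flips to −; running = −2771.5556
Stage 2 [73T→57T]: ω = 2771.5556×73/57 = 3549.5361 rpm, dir flips to +; running = +3549.5361

+3549.5361 rpm (same as input, |ω| = 3549.5361 rpm)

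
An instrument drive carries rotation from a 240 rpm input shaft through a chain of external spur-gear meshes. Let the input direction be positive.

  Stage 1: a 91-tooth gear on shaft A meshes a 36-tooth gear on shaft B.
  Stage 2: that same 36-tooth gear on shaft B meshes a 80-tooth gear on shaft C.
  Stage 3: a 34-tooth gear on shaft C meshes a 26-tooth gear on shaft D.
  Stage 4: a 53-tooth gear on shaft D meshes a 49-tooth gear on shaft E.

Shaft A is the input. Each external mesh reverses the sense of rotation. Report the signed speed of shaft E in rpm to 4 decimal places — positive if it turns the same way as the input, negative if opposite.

Stage 1 [91T→36T]: ω = 240.0000×91/36 = 606.6667 rpm, dir flips to −; running = −606.6667
Stage 2 [36T→80T]: ω = 606.6667×36/80 = 273.0000 rpm, dir flips to +; running = +273.0000
Stage 3 [34T→26T]: ω = 273.0000×34/26 = 357.0000 rpm, dir flips to −; running = −357.0000
Stage 4 [53T→49T]: ω = 357.0000×53/49 = 386.1429 rpm, dir flips to +; running = +386.1429

+386.1429 rpm (same as input, |ω| = 386.1429 rpm)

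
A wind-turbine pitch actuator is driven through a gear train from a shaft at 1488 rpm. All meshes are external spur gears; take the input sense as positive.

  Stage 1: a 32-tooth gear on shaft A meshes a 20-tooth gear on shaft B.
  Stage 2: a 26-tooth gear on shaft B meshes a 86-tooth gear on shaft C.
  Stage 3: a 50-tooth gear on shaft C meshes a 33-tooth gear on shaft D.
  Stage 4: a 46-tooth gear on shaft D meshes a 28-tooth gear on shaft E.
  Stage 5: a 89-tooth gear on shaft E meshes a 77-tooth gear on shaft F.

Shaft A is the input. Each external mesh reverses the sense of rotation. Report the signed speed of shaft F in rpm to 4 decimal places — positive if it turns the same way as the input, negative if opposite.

-2070.8706 rpm (opposite to input, |ω| = 2070.8706 rpm)

Stage 1 [32T→20T]: ω = 1488.0000×32/20 = 2380.8000 rpm, dir flips to −; running = −2380.8000
Stage 2 [26T→86T]: ω = 2380.8000×26/86 = 719.7767 rpm, dir flips to +; running = +719.7767
Stage 3 [50T→33T]: ω = 719.7767×50/33 = 1090.5708 rpm, dir flips to −; running = −1090.5708
Stage 4 [46T→28T]: ω = 1090.5708×46/28 = 1791.6521 rpm, dir flips to +; running = +1791.6521
Stage 5 [89T→77T]: ω = 1791.6521×89/77 = 2070.8706 rpm, dir flips to −; running = −2070.8706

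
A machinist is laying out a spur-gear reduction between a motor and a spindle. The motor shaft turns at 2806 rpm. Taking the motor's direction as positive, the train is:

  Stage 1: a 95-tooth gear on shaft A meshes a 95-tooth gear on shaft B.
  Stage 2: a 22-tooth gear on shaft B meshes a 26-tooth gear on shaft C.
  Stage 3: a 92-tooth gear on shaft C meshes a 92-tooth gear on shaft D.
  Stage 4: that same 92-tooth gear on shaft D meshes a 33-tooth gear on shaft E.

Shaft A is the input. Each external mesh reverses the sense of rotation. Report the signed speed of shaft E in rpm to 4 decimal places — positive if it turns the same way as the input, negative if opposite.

Stage 1 [95T→95T]: ω = 2806.0000×95/95 = 2806.0000 rpm, dir flips to −; running = −2806.0000
Stage 2 [22T→26T]: ω = 2806.0000×22/26 = 2374.3077 rpm, dir flips to +; running = +2374.3077
Stage 3 [92T→92T]: ω = 2374.3077×92/92 = 2374.3077 rpm, dir flips to −; running = −2374.3077
Stage 4 [92T→33T]: ω = 2374.3077×92/33 = 6619.2821 rpm, dir flips to +; running = +6619.2821

+6619.2821 rpm (same as input, |ω| = 6619.2821 rpm)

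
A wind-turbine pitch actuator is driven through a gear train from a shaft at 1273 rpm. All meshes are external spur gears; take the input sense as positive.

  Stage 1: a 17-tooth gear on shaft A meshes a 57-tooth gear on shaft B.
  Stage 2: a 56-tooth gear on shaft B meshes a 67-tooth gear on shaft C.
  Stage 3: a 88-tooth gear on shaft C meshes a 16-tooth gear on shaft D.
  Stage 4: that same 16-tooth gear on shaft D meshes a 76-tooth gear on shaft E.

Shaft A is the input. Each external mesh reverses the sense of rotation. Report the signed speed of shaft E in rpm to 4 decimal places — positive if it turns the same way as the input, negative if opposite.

Stage 1 [17T→57T]: ω = 1273.0000×17/57 = 379.6667 rpm, dir flips to −; running = −379.6667
Stage 2 [56T→67T]: ω = 379.6667×56/67 = 317.3333 rpm, dir flips to +; running = +317.3333
Stage 3 [88T→16T]: ω = 317.3333×88/16 = 1745.3333 rpm, dir flips to −; running = −1745.3333
Stage 4 [16T→76T]: ω = 1745.3333×16/76 = 367.4386 rpm, dir flips to +; running = +367.4386

+367.4386 rpm (same as input, |ω| = 367.4386 rpm)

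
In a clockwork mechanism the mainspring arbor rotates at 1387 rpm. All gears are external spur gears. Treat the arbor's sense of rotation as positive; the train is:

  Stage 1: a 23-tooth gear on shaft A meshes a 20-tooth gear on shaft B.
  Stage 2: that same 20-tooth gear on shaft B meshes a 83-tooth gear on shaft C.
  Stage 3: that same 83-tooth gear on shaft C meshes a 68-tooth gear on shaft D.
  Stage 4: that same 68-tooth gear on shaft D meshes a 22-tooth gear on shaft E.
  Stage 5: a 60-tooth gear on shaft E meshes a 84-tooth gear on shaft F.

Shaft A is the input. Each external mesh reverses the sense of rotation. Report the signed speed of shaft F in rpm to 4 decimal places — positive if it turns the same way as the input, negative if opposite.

Stage 1 [23T→20T]: ω = 1387.0000×23/20 = 1595.0500 rpm, dir flips to −; running = −1595.0500
Stage 2 [20T→83T]: ω = 1595.0500×20/83 = 384.3494 rpm, dir flips to +; running = +384.3494
Stage 3 [83T→68T]: ω = 384.3494×83/68 = 469.1324 rpm, dir flips to −; running = −469.1324
Stage 4 [68T→22T]: ω = 469.1324×68/22 = 1450.0455 rpm, dir flips to +; running = +1450.0455
Stage 5 [60T→84T]: ω = 1450.0455×60/84 = 1035.7468 rpm, dir flips to −; running = −1035.7468

-1035.7468 rpm (opposite to input, |ω| = 1035.7468 rpm)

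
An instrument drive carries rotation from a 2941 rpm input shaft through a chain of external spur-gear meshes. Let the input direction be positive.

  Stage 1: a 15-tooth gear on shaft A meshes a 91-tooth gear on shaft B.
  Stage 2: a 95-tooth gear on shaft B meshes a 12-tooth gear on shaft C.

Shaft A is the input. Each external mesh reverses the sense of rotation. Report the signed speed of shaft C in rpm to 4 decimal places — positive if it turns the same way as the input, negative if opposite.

Stage 1 [15T→91T]: ω = 2941.0000×15/91 = 484.7802 rpm, dir flips to −; running = −484.7802
Stage 2 [95T→12T]: ω = 484.7802×95/12 = 3837.8434 rpm, dir flips to +; running = +3837.8434

+3837.8434 rpm (same as input, |ω| = 3837.8434 rpm)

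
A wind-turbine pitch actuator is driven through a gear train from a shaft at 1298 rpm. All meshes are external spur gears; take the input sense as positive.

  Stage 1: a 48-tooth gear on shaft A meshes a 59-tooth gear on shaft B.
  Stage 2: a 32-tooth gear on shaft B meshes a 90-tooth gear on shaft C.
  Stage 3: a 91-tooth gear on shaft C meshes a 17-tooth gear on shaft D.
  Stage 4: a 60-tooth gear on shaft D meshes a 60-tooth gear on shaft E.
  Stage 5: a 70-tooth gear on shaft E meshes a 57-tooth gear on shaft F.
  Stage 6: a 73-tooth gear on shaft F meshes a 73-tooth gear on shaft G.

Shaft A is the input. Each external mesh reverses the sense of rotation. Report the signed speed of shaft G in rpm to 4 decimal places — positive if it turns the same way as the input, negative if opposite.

+2468.2380 rpm (same as input, |ω| = 2468.2380 rpm)

Stage 1 [48T→59T]: ω = 1298.0000×48/59 = 1056.0000 rpm, dir flips to −; running = −1056.0000
Stage 2 [32T→90T]: ω = 1056.0000×32/90 = 375.4667 rpm, dir flips to +; running = +375.4667
Stage 3 [91T→17T]: ω = 375.4667×91/17 = 2009.8510 rpm, dir flips to −; running = −2009.8510
Stage 4 [60T→60T]: ω = 2009.8510×60/60 = 2009.8510 rpm, dir flips to +; running = +2009.8510
Stage 5 [70T→57T]: ω = 2009.8510×70/57 = 2468.2380 rpm, dir flips to −; running = −2468.2380
Stage 6 [73T→73T]: ω = 2468.2380×73/73 = 2468.2380 rpm, dir flips to +; running = +2468.2380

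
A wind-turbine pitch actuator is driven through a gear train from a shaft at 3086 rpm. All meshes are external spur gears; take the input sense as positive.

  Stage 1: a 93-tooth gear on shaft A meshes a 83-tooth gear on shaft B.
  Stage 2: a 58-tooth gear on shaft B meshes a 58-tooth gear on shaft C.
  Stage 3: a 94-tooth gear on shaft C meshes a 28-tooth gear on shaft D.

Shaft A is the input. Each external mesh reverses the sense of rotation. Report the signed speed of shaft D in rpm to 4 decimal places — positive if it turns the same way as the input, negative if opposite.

Stage 1 [93T→83T]: ω = 3086.0000×93/83 = 3457.8072 rpm, dir flips to −; running = −3457.8072
Stage 2 [58T→58T]: ω = 3457.8072×58/58 = 3457.8072 rpm, dir flips to +; running = +3457.8072
Stage 3 [94T→28T]: ω = 3457.8072×94/28 = 11608.3528 rpm, dir flips to −; running = −11608.3528

-11608.3528 rpm (opposite to input, |ω| = 11608.3528 rpm)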